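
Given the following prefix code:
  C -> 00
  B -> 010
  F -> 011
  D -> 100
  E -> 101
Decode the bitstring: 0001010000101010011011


Decoding step by step:
Bits 00 -> C
Bits 010 -> B
Bits 100 -> D
Bits 00 -> C
Bits 101 -> E
Bits 010 -> B
Bits 011 -> F
Bits 011 -> F


Decoded message: CBDCEBFF


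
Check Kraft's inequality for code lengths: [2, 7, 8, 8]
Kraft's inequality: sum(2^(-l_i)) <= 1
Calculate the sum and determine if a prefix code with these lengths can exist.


Sum = 2^(-2) + 2^(-7) + 2^(-8) + 2^(-8)
    = 0.25 + 0.0078125 + 0.00390625 + 0.00390625
    = 68/256 = 0.265625
Since 0.265625 <= 1, Kraft's inequality IS satisfied.
A prefix code with these lengths CAN exist.

Kraft sum = 0.265625. Satisfied.


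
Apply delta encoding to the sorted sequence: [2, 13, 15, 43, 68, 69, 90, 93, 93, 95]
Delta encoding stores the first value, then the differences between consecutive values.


First value: 2
Deltas:
  13 - 2 = 11
  15 - 13 = 2
  43 - 15 = 28
  68 - 43 = 25
  69 - 68 = 1
  90 - 69 = 21
  93 - 90 = 3
  93 - 93 = 0
  95 - 93 = 2


Delta encoded: [2, 11, 2, 28, 25, 1, 21, 3, 0, 2]


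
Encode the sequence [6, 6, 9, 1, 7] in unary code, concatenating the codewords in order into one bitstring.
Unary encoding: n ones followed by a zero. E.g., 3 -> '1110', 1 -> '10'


Encode each number as n ones followed by a terminating 0:
  6 -> 1111110 (7 bits)
  6 -> 1111110 (7 bits)
  9 -> 1111111110 (10 bits)
  1 -> 10 (2 bits)
  7 -> 11111110 (8 bits)
Total length = 7 + 7 + 10 + 2 + 8 = 34 bits.

Unary([6, 6, 9, 1, 7]) = 1111110111111011111111101011111110 (34 bits)


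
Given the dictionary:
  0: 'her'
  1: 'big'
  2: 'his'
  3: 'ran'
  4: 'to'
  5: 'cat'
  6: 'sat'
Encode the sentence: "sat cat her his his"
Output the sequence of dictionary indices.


Look up each word in the dictionary:
  'sat' -> 6
  'cat' -> 5
  'her' -> 0
  'his' -> 2
  'his' -> 2

Encoded: [6, 5, 0, 2, 2]


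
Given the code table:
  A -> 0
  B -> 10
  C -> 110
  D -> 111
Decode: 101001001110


Decoding:
10 -> B
10 -> B
0 -> A
10 -> B
0 -> A
111 -> D
0 -> A


Result: BBABADA


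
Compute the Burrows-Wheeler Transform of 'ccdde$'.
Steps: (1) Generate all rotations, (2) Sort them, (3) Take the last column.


Rotations (sorted):
  0: $ccdde -> last char: e
  1: ccdde$ -> last char: $
  2: cdde$c -> last char: c
  3: dde$cc -> last char: c
  4: de$ccd -> last char: d
  5: e$ccdd -> last char: d


BWT = e$ccdd


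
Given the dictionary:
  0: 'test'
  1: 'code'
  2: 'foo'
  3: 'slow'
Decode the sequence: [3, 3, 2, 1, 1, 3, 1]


Look up each index in the dictionary:
  3 -> 'slow'
  3 -> 'slow'
  2 -> 'foo'
  1 -> 'code'
  1 -> 'code'
  3 -> 'slow'
  1 -> 'code'

Decoded: "slow slow foo code code slow code"


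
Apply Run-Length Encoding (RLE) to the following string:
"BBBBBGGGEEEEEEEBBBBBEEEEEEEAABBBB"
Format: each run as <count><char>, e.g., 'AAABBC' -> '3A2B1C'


Scanning runs left to right:
  i=0: run of 'B' x 5 -> '5B'
  i=5: run of 'G' x 3 -> '3G'
  i=8: run of 'E' x 7 -> '7E'
  i=15: run of 'B' x 5 -> '5B'
  i=20: run of 'E' x 7 -> '7E'
  i=27: run of 'A' x 2 -> '2A'
  i=29: run of 'B' x 4 -> '4B'

RLE = 5B3G7E5B7E2A4B


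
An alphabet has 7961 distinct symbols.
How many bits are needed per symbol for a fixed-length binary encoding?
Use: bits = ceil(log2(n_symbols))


log2(7961) = 12.9587
Bracket: 2^12 = 4096 < 7961 <= 2^13 = 8192
So ceil(log2(7961)) = 13

bits = ceil(log2(7961)) = ceil(12.9587) = 13 bits


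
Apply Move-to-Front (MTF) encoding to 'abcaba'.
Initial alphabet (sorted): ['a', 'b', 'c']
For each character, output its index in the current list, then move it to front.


MTF encoding:
'a': index 0 in ['a', 'b', 'c'] -> ['a', 'b', 'c']
'b': index 1 in ['a', 'b', 'c'] -> ['b', 'a', 'c']
'c': index 2 in ['b', 'a', 'c'] -> ['c', 'b', 'a']
'a': index 2 in ['c', 'b', 'a'] -> ['a', 'c', 'b']
'b': index 2 in ['a', 'c', 'b'] -> ['b', 'a', 'c']
'a': index 1 in ['b', 'a', 'c'] -> ['a', 'b', 'c']


Output: [0, 1, 2, 2, 2, 1]


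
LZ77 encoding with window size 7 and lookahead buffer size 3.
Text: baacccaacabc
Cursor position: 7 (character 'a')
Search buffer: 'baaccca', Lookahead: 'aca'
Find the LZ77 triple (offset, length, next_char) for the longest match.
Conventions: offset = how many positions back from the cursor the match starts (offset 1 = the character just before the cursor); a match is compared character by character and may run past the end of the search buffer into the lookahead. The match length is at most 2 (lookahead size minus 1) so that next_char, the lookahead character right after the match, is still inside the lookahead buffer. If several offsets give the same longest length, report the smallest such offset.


Try each offset into the search buffer:
  offset=1 (pos 6, char 'a'): match length 1
  offset=2 (pos 5, char 'c'): match length 0
  offset=3 (pos 4, char 'c'): match length 0
  offset=4 (pos 3, char 'c'): match length 0
  offset=5 (pos 2, char 'a'): match length 2
  offset=6 (pos 1, char 'a'): match length 1
  offset=7 (pos 0, char 'b'): match length 0
Longest match has length 2 at offset 5.
next_char = character at position 7 + 2 = 9 -> 'a'

Best match: offset=5, length=2 (matching 'ac' starting at position 2)
LZ77 triple: (5, 2, 'a')


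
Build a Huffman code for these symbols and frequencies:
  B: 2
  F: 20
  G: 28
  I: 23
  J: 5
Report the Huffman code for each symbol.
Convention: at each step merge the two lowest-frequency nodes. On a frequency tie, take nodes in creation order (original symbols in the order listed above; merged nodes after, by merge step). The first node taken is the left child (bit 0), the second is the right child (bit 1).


Huffman tree construction:
Step 1: Merge B(2) + J(5) = 7
Step 2: Merge (B+J)(7) + F(20) = 27
Step 3: Merge I(23) + ((B+J)+F)(27) = 50
Step 4: Merge G(28) + (I+((B+J)+F))(50) = 78
Read each symbol's code off the tree from the root (left child = 0, right child = 1).

Codes:
  B: 1100 (length 4)
  F: 111 (length 3)
  G: 0 (length 1)
  I: 10 (length 2)
  J: 1101 (length 4)
Average code length: 162/78 = 2.0769 bits/symbol


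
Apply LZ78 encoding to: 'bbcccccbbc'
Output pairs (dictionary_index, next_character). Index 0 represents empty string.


LZ78 encoding steps:
Dictionary: {0: ''}
Step 1: w='' (idx 0), next='b' -> output (0, 'b'), add 'b' as idx 1
Step 2: w='b' (idx 1), next='c' -> output (1, 'c'), add 'bc' as idx 2
Step 3: w='' (idx 0), next='c' -> output (0, 'c'), add 'c' as idx 3
Step 4: w='c' (idx 3), next='c' -> output (3, 'c'), add 'cc' as idx 4
Step 5: w='c' (idx 3), next='b' -> output (3, 'b'), add 'cb' as idx 5
Step 6: w='bc' (idx 2), end of input -> output (2, '')


Encoded: [(0, 'b'), (1, 'c'), (0, 'c'), (3, 'c'), (3, 'b'), (2, '')]


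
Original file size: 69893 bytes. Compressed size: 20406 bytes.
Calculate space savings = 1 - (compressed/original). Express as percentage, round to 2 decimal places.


ratio = compressed/original = 20406/69893 = 0.291961
savings = 1 - ratio = 1 - 0.291961 = 0.708039
as a percentage: 0.708039 * 100 = 70.8%

Space savings = 1 - 20406/69893 = 70.8%


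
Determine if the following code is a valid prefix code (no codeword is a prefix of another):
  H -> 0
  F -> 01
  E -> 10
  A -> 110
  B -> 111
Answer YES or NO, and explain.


Checking each pair (does one codeword prefix another?):
  H='0' vs F='01': prefix -- VIOLATION

NO -- this is NOT a valid prefix code. H (0) is a prefix of F (01).


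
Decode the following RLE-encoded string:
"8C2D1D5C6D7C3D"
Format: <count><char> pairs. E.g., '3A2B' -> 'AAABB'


Expanding each <count><char> pair:
  8C -> 'CCCCCCCC'
  2D -> 'DD'
  1D -> 'D'
  5C -> 'CCCCC'
  6D -> 'DDDDDD'
  7C -> 'CCCCCCC'
  3D -> 'DDD'

Decoded = CCCCCCCCDDDCCCCCDDDDDDCCCCCCCDDD


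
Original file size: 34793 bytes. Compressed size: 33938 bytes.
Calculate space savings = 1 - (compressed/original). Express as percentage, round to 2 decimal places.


ratio = compressed/original = 33938/34793 = 0.975426
savings = 1 - ratio = 1 - 0.975426 = 0.024574
as a percentage: 0.024574 * 100 = 2.46%

Space savings = 1 - 33938/34793 = 2.46%


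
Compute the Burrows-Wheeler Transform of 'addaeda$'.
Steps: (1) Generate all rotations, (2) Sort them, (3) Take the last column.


Rotations (sorted):
  0: $addaeda -> last char: a
  1: a$addaed -> last char: d
  2: addaeda$ -> last char: $
  3: aeda$add -> last char: d
  4: da$addae -> last char: e
  5: daeda$ad -> last char: d
  6: ddaeda$a -> last char: a
  7: eda$adda -> last char: a


BWT = ad$dedaa


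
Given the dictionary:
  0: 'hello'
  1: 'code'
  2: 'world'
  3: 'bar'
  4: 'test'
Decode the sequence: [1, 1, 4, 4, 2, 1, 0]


Look up each index in the dictionary:
  1 -> 'code'
  1 -> 'code'
  4 -> 'test'
  4 -> 'test'
  2 -> 'world'
  1 -> 'code'
  0 -> 'hello'

Decoded: "code code test test world code hello"


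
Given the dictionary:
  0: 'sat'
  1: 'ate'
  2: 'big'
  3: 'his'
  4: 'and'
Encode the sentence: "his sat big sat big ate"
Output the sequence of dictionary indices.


Look up each word in the dictionary:
  'his' -> 3
  'sat' -> 0
  'big' -> 2
  'sat' -> 0
  'big' -> 2
  'ate' -> 1

Encoded: [3, 0, 2, 0, 2, 1]


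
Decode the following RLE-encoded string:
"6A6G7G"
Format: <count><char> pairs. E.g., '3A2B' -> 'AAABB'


Expanding each <count><char> pair:
  6A -> 'AAAAAA'
  6G -> 'GGGGGG'
  7G -> 'GGGGGGG'

Decoded = AAAAAAGGGGGGGGGGGGG


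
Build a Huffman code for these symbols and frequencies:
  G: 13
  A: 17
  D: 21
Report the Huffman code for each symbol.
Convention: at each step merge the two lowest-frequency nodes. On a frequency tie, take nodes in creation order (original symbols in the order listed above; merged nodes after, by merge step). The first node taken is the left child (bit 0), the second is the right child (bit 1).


Huffman tree construction:
Step 1: Merge G(13) + A(17) = 30
Step 2: Merge D(21) + (G+A)(30) = 51
Read each symbol's code off the tree from the root (left child = 0, right child = 1).

Codes:
  G: 10 (length 2)
  A: 11 (length 2)
  D: 0 (length 1)
Average code length: 81/51 = 1.5882 bits/symbol


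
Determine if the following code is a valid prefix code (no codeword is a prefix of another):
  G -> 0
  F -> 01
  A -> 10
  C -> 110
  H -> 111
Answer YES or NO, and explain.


Checking each pair (does one codeword prefix another?):
  G='0' vs F='01': prefix -- VIOLATION

NO -- this is NOT a valid prefix code. G (0) is a prefix of F (01).


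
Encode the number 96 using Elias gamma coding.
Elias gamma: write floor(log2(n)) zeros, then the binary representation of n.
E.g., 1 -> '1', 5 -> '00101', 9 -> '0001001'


num_bits = floor(log2(96)) + 1 = 7
leading_zeros = num_bits - 1 = 6
binary(96) = 1100000

Elias gamma(96) = '000000' + '1100000' = 0000001100000 (13 bits)


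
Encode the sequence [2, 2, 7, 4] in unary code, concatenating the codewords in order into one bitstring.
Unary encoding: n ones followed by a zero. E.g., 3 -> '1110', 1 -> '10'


Encode each number as n ones followed by a terminating 0:
  2 -> 110 (3 bits)
  2 -> 110 (3 bits)
  7 -> 11111110 (8 bits)
  4 -> 11110 (5 bits)
Total length = 3 + 3 + 8 + 5 = 19 bits.

Unary([2, 2, 7, 4]) = 1101101111111011110 (19 bits)


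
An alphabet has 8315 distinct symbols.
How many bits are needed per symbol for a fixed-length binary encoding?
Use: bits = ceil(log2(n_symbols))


log2(8315) = 13.0215
Bracket: 2^13 = 8192 < 8315 <= 2^14 = 16384
So ceil(log2(8315)) = 14

bits = ceil(log2(8315)) = ceil(13.0215) = 14 bits


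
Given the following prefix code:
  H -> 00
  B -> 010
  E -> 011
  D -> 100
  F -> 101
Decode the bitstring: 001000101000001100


Decoding step by step:
Bits 00 -> H
Bits 100 -> D
Bits 010 -> B
Bits 100 -> D
Bits 00 -> H
Bits 011 -> E
Bits 00 -> H


Decoded message: HDBDHEH


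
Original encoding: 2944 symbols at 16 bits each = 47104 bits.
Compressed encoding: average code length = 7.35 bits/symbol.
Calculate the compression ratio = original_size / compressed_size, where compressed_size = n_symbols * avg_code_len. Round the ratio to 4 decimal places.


original_size = n_symbols * orig_bits = 2944 * 16 = 47104 bits
compressed_size = n_symbols * avg_code_len = 2944 * 7.35 = 21638.4 bits
ratio = original_size / compressed_size = 47104 / 21638.4 = 2.1769

Compression ratio = 2.1769


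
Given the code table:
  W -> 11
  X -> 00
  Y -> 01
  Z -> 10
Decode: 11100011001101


Decoding:
11 -> W
10 -> Z
00 -> X
11 -> W
00 -> X
11 -> W
01 -> Y


Result: WZXWXWY


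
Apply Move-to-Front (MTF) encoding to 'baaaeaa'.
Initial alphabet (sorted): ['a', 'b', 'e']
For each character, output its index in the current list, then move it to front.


MTF encoding:
'b': index 1 in ['a', 'b', 'e'] -> ['b', 'a', 'e']
'a': index 1 in ['b', 'a', 'e'] -> ['a', 'b', 'e']
'a': index 0 in ['a', 'b', 'e'] -> ['a', 'b', 'e']
'a': index 0 in ['a', 'b', 'e'] -> ['a', 'b', 'e']
'e': index 2 in ['a', 'b', 'e'] -> ['e', 'a', 'b']
'a': index 1 in ['e', 'a', 'b'] -> ['a', 'e', 'b']
'a': index 0 in ['a', 'e', 'b'] -> ['a', 'e', 'b']


Output: [1, 1, 0, 0, 2, 1, 0]


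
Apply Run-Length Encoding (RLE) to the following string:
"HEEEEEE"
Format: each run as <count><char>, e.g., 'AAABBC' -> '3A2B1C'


Scanning runs left to right:
  i=0: run of 'H' x 1 -> '1H'
  i=1: run of 'E' x 6 -> '6E'

RLE = 1H6E


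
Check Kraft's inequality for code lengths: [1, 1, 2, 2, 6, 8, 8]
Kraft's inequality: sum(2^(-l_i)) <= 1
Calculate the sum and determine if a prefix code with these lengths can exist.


Sum = 2^(-1) + 2^(-1) + 2^(-2) + 2^(-2) + 2^(-6) + 2^(-8) + 2^(-8)
    = 0.5 + 0.5 + 0.25 + 0.25 + 0.015625 + 0.00390625 + 0.00390625
    = 390/256 = 1.5234375
Since 1.5234375 > 1, Kraft's inequality is NOT satisfied.
A prefix code with these lengths CANNOT exist.

Kraft sum = 1.5234375. Not satisfied.


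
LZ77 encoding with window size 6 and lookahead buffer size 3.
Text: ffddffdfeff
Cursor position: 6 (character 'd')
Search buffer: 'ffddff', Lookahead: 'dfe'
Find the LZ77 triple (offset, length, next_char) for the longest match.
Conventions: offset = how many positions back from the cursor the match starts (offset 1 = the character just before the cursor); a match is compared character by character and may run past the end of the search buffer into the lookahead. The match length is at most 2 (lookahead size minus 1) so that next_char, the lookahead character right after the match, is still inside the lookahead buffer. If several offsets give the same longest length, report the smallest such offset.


Try each offset into the search buffer:
  offset=1 (pos 5, char 'f'): match length 0
  offset=2 (pos 4, char 'f'): match length 0
  offset=3 (pos 3, char 'd'): match length 2
  offset=4 (pos 2, char 'd'): match length 1
  offset=5 (pos 1, char 'f'): match length 0
  offset=6 (pos 0, char 'f'): match length 0
Longest match has length 2 at offset 3.
next_char = character at position 6 + 2 = 8 -> 'e'

Best match: offset=3, length=2 (matching 'df' starting at position 3)
LZ77 triple: (3, 2, 'e')


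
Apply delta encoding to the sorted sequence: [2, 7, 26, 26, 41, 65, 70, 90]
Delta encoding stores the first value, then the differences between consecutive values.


First value: 2
Deltas:
  7 - 2 = 5
  26 - 7 = 19
  26 - 26 = 0
  41 - 26 = 15
  65 - 41 = 24
  70 - 65 = 5
  90 - 70 = 20


Delta encoded: [2, 5, 19, 0, 15, 24, 5, 20]


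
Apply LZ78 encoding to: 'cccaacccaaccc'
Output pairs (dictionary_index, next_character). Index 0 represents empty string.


LZ78 encoding steps:
Dictionary: {0: ''}
Step 1: w='' (idx 0), next='c' -> output (0, 'c'), add 'c' as idx 1
Step 2: w='c' (idx 1), next='c' -> output (1, 'c'), add 'cc' as idx 2
Step 3: w='' (idx 0), next='a' -> output (0, 'a'), add 'a' as idx 3
Step 4: w='a' (idx 3), next='c' -> output (3, 'c'), add 'ac' as idx 4
Step 5: w='cc' (idx 2), next='a' -> output (2, 'a'), add 'cca' as idx 5
Step 6: w='ac' (idx 4), next='c' -> output (4, 'c'), add 'acc' as idx 6
Step 7: w='c' (idx 1), end of input -> output (1, '')


Encoded: [(0, 'c'), (1, 'c'), (0, 'a'), (3, 'c'), (2, 'a'), (4, 'c'), (1, '')]


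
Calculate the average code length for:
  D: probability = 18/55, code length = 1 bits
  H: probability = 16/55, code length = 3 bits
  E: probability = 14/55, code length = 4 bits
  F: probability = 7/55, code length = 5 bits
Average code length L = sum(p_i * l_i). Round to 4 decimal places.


Weighted contributions p_i * l_i:
  D: (18/55) * 1 = 18/55
  H: (16/55) * 3 = 48/55
  E: (14/55) * 4 = 56/55
  F: (7/55) * 5 = 35/55
Sum = (18 + 48 + 56 + 35)/55 = 157/55

L = 157/55 = 2.8545 bits/symbol


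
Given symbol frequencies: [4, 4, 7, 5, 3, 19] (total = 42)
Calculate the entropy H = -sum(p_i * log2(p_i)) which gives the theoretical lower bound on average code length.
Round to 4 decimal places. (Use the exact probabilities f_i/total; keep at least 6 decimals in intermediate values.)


Per-symbol terms -p_i * log2(p_i) with p_i = f_i/42:
  p = 4/42 = 0.095238: log2(p) = -3.392317, -p*log2(p) = 0.323078
  p = 4/42 = 0.095238: log2(p) = -3.392317, -p*log2(p) = 0.323078
  p = 7/42 = 0.166667: log2(p) = -2.584963, -p*log2(p) = 0.430827
  p = 5/42 = 0.119048: log2(p) = -3.070389, -p*log2(p) = 0.365523
  p = 3/42 = 0.071429: log2(p) = -3.807355, -p*log2(p) = 0.271954
  p = 19/42 = 0.452381: log2(p) = -1.144390, -p*log2(p) = 0.517700
H = 0.323078 + 0.323078 + 0.430827 + 0.365523 + 0.271954 + 0.517700 = 2.232160

H = 2.2322 bits/symbol


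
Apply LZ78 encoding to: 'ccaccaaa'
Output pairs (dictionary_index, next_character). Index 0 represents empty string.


LZ78 encoding steps:
Dictionary: {0: ''}
Step 1: w='' (idx 0), next='c' -> output (0, 'c'), add 'c' as idx 1
Step 2: w='c' (idx 1), next='a' -> output (1, 'a'), add 'ca' as idx 2
Step 3: w='c' (idx 1), next='c' -> output (1, 'c'), add 'cc' as idx 3
Step 4: w='' (idx 0), next='a' -> output (0, 'a'), add 'a' as idx 4
Step 5: w='a' (idx 4), next='a' -> output (4, 'a'), add 'aa' as idx 5


Encoded: [(0, 'c'), (1, 'a'), (1, 'c'), (0, 'a'), (4, 'a')]


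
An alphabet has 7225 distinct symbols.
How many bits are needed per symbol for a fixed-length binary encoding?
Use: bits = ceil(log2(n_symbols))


log2(7225) = 12.8188
Bracket: 2^12 = 4096 < 7225 <= 2^13 = 8192
So ceil(log2(7225)) = 13

bits = ceil(log2(7225)) = ceil(12.8188) = 13 bits


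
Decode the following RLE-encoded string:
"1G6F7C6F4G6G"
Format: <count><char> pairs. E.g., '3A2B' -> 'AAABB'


Expanding each <count><char> pair:
  1G -> 'G'
  6F -> 'FFFFFF'
  7C -> 'CCCCCCC'
  6F -> 'FFFFFF'
  4G -> 'GGGG'
  6G -> 'GGGGGG'

Decoded = GFFFFFFCCCCCCCFFFFFFGGGGGGGGGG


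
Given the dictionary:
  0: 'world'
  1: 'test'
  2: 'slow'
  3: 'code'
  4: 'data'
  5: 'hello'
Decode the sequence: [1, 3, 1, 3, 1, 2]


Look up each index in the dictionary:
  1 -> 'test'
  3 -> 'code'
  1 -> 'test'
  3 -> 'code'
  1 -> 'test'
  2 -> 'slow'

Decoded: "test code test code test slow"


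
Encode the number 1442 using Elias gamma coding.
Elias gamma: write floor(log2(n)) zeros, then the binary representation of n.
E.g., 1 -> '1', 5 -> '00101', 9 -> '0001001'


num_bits = floor(log2(1442)) + 1 = 11
leading_zeros = num_bits - 1 = 10
binary(1442) = 10110100010

Elias gamma(1442) = '0000000000' + '10110100010' = 000000000010110100010 (21 bits)


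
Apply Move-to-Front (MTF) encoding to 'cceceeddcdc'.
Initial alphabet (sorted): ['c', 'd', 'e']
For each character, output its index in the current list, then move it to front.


MTF encoding:
'c': index 0 in ['c', 'd', 'e'] -> ['c', 'd', 'e']
'c': index 0 in ['c', 'd', 'e'] -> ['c', 'd', 'e']
'e': index 2 in ['c', 'd', 'e'] -> ['e', 'c', 'd']
'c': index 1 in ['e', 'c', 'd'] -> ['c', 'e', 'd']
'e': index 1 in ['c', 'e', 'd'] -> ['e', 'c', 'd']
'e': index 0 in ['e', 'c', 'd'] -> ['e', 'c', 'd']
'd': index 2 in ['e', 'c', 'd'] -> ['d', 'e', 'c']
'd': index 0 in ['d', 'e', 'c'] -> ['d', 'e', 'c']
'c': index 2 in ['d', 'e', 'c'] -> ['c', 'd', 'e']
'd': index 1 in ['c', 'd', 'e'] -> ['d', 'c', 'e']
'c': index 1 in ['d', 'c', 'e'] -> ['c', 'd', 'e']


Output: [0, 0, 2, 1, 1, 0, 2, 0, 2, 1, 1]


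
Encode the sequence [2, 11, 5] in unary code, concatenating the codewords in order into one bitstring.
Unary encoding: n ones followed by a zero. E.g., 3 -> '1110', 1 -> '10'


Encode each number as n ones followed by a terminating 0:
  2 -> 110 (3 bits)
  11 -> 111111111110 (12 bits)
  5 -> 111110 (6 bits)
Total length = 3 + 12 + 6 = 21 bits.

Unary([2, 11, 5]) = 110111111111110111110 (21 bits)


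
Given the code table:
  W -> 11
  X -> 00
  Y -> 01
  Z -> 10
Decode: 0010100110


Decoding:
00 -> X
10 -> Z
10 -> Z
01 -> Y
10 -> Z


Result: XZZYZ


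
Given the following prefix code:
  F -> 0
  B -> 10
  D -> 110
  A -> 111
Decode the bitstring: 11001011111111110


Decoding step by step:
Bits 110 -> D
Bits 0 -> F
Bits 10 -> B
Bits 111 -> A
Bits 111 -> A
Bits 111 -> A
Bits 10 -> B


Decoded message: DFBAAAB


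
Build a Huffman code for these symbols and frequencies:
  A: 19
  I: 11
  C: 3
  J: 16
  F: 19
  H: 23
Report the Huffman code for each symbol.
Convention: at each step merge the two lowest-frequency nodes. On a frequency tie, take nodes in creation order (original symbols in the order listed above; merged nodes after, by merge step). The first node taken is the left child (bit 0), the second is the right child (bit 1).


Huffman tree construction:
Step 1: Merge C(3) + I(11) = 14
Step 2: Merge (C+I)(14) + J(16) = 30
Step 3: Merge A(19) + F(19) = 38
Step 4: Merge H(23) + ((C+I)+J)(30) = 53
Step 5: Merge (A+F)(38) + (H+((C+I)+J))(53) = 91
Read each symbol's code off the tree from the root (left child = 0, right child = 1).

Codes:
  A: 00 (length 2)
  I: 1101 (length 4)
  C: 1100 (length 4)
  J: 111 (length 3)
  F: 01 (length 2)
  H: 10 (length 2)
Average code length: 226/91 = 2.4835 bits/symbol


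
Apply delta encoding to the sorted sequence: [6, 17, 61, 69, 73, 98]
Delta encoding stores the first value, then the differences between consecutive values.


First value: 6
Deltas:
  17 - 6 = 11
  61 - 17 = 44
  69 - 61 = 8
  73 - 69 = 4
  98 - 73 = 25


Delta encoded: [6, 11, 44, 8, 4, 25]


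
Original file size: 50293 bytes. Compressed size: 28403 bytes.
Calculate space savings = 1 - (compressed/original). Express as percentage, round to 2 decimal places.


ratio = compressed/original = 28403/50293 = 0.564751
savings = 1 - ratio = 1 - 0.564751 = 0.435249
as a percentage: 0.435249 * 100 = 43.52%

Space savings = 1 - 28403/50293 = 43.52%


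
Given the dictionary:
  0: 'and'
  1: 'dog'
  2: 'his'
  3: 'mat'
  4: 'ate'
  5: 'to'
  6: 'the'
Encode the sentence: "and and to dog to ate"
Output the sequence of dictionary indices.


Look up each word in the dictionary:
  'and' -> 0
  'and' -> 0
  'to' -> 5
  'dog' -> 1
  'to' -> 5
  'ate' -> 4

Encoded: [0, 0, 5, 1, 5, 4]


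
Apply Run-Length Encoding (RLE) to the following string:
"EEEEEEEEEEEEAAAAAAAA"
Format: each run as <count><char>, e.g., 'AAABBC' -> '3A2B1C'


Scanning runs left to right:
  i=0: run of 'E' x 12 -> '12E'
  i=12: run of 'A' x 8 -> '8A'

RLE = 12E8A


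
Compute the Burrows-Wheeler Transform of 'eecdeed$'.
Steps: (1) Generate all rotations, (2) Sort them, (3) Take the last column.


Rotations (sorted):
  0: $eecdeed -> last char: d
  1: cdeed$ee -> last char: e
  2: d$eecdee -> last char: e
  3: deed$eec -> last char: c
  4: ecdeed$e -> last char: e
  5: ed$eecde -> last char: e
  6: eecdeed$ -> last char: $
  7: eed$eecd -> last char: d


BWT = deecee$d


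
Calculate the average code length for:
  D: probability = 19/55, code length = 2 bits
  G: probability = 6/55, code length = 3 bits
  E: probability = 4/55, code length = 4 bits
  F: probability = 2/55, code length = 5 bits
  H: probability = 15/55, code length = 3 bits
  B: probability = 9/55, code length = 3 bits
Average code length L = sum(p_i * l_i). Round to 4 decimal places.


Weighted contributions p_i * l_i:
  D: (19/55) * 2 = 38/55
  G: (6/55) * 3 = 18/55
  E: (4/55) * 4 = 16/55
  F: (2/55) * 5 = 10/55
  H: (15/55) * 3 = 45/55
  B: (9/55) * 3 = 27/55
Sum = (38 + 18 + 16 + 10 + 45 + 27)/55 = 154/55

L = 154/55 = 2.8000 bits/symbol


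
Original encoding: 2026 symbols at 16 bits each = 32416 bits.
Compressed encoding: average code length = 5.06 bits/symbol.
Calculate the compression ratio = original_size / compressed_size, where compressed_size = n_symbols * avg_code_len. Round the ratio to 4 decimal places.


original_size = n_symbols * orig_bits = 2026 * 16 = 32416 bits
compressed_size = n_symbols * avg_code_len = 2026 * 5.06 = 10251.56 bits
ratio = original_size / compressed_size = 32416 / 10251.56 = 3.1621

Compression ratio = 3.1621


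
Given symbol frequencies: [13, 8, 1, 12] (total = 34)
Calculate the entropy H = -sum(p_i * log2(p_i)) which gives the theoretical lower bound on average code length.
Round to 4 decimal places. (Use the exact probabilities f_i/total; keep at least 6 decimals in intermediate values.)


Per-symbol terms -p_i * log2(p_i) with p_i = f_i/34:
  p = 13/34 = 0.382353: log2(p) = -1.387023, -p*log2(p) = 0.530332
  p = 8/34 = 0.235294: log2(p) = -2.087463, -p*log2(p) = 0.491168
  p = 1/34 = 0.029412: log2(p) = -5.087463, -p*log2(p) = 0.149631
  p = 12/34 = 0.352941: log2(p) = -1.502500, -p*log2(p) = 0.530294
H = 0.530332 + 0.491168 + 0.149631 + 0.530294 = 1.701425

H = 1.7014 bits/symbol


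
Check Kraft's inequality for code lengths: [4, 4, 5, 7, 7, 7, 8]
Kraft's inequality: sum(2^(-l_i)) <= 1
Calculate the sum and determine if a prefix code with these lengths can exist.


Sum = 2^(-4) + 2^(-4) + 2^(-5) + 2^(-7) + 2^(-7) + 2^(-7) + 2^(-8)
    = 0.0625 + 0.0625 + 0.03125 + 0.0078125 + 0.0078125 + 0.0078125 + 0.00390625
    = 47/256 = 0.18359375
Since 0.18359375 <= 1, Kraft's inequality IS satisfied.
A prefix code with these lengths CAN exist.

Kraft sum = 0.18359375. Satisfied.


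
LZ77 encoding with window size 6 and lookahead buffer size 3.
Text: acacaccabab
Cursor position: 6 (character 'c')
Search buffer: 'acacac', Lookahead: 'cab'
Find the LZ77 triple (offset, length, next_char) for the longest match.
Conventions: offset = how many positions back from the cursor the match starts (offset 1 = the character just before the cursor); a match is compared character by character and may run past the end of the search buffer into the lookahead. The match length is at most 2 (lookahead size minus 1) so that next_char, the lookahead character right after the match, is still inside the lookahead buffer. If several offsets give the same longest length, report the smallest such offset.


Try each offset into the search buffer:
  offset=1 (pos 5, char 'c'): match length 1
  offset=2 (pos 4, char 'a'): match length 0
  offset=3 (pos 3, char 'c'): match length 2
  offset=4 (pos 2, char 'a'): match length 0
  offset=5 (pos 1, char 'c'): match length 2
  offset=6 (pos 0, char 'a'): match length 0
Longest match has length 2, found at offsets 3, 5; take the smallest, offset 3.
next_char = character at position 6 + 2 = 8 -> 'b'

Best match: offset=3, length=2 (matching 'ca' starting at position 3)
LZ77 triple: (3, 2, 'b')


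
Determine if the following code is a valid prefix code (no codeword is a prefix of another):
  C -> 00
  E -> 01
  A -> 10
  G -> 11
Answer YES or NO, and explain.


Checking each pair (does one codeword prefix another?):
  C='00' vs E='01': no prefix
  C='00' vs A='10': no prefix
  C='00' vs G='11': no prefix
  E='01' vs C='00': no prefix
  E='01' vs A='10': no prefix
  E='01' vs G='11': no prefix
  A='10' vs C='00': no prefix
  A='10' vs E='01': no prefix
  A='10' vs G='11': no prefix
  G='11' vs C='00': no prefix
  G='11' vs E='01': no prefix
  G='11' vs A='10': no prefix
No violation found over all pairs.

YES -- this is a valid prefix code. No codeword is a prefix of any other codeword.


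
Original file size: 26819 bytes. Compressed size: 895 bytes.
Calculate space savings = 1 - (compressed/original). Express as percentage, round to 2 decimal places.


ratio = compressed/original = 895/26819 = 0.033372
savings = 1 - ratio = 1 - 0.033372 = 0.966628
as a percentage: 0.966628 * 100 = 96.66%

Space savings = 1 - 895/26819 = 96.66%


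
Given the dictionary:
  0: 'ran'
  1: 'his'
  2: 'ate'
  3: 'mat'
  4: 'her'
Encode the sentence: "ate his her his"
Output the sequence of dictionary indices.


Look up each word in the dictionary:
  'ate' -> 2
  'his' -> 1
  'her' -> 4
  'his' -> 1

Encoded: [2, 1, 4, 1]


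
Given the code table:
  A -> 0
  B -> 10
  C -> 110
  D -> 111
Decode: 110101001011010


Decoding:
110 -> C
10 -> B
10 -> B
0 -> A
10 -> B
110 -> C
10 -> B


Result: CBBABCB


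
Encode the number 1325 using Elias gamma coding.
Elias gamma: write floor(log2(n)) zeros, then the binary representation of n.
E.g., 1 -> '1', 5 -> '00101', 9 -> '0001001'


num_bits = floor(log2(1325)) + 1 = 11
leading_zeros = num_bits - 1 = 10
binary(1325) = 10100101101

Elias gamma(1325) = '0000000000' + '10100101101' = 000000000010100101101 (21 bits)


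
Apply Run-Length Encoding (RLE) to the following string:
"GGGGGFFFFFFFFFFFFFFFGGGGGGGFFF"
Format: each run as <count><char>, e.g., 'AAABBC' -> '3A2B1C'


Scanning runs left to right:
  i=0: run of 'G' x 5 -> '5G'
  i=5: run of 'F' x 15 -> '15F'
  i=20: run of 'G' x 7 -> '7G'
  i=27: run of 'F' x 3 -> '3F'

RLE = 5G15F7G3F


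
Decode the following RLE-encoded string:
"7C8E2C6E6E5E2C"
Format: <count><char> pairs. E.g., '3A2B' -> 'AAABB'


Expanding each <count><char> pair:
  7C -> 'CCCCCCC'
  8E -> 'EEEEEEEE'
  2C -> 'CC'
  6E -> 'EEEEEE'
  6E -> 'EEEEEE'
  5E -> 'EEEEE'
  2C -> 'CC'

Decoded = CCCCCCCEEEEEEEECCEEEEEEEEEEEEEEEEECC


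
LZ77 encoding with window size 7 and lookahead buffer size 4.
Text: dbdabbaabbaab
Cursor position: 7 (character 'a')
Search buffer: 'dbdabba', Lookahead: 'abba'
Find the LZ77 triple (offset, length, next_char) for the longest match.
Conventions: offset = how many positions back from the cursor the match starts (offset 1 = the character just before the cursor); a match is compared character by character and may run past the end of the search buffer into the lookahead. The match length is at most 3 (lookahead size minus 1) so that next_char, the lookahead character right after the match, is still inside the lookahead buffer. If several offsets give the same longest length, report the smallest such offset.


Try each offset into the search buffer:
  offset=1 (pos 6, char 'a'): match length 1
  offset=2 (pos 5, char 'b'): match length 0
  offset=3 (pos 4, char 'b'): match length 0
  offset=4 (pos 3, char 'a'): match length 3
  offset=5 (pos 2, char 'd'): match length 0
  offset=6 (pos 1, char 'b'): match length 0
  offset=7 (pos 0, char 'd'): match length 0
Longest match has length 3 at offset 4.
next_char = character at position 7 + 3 = 10 -> 'a'

Best match: offset=4, length=3 (matching 'abb' starting at position 3)
LZ77 triple: (4, 3, 'a')


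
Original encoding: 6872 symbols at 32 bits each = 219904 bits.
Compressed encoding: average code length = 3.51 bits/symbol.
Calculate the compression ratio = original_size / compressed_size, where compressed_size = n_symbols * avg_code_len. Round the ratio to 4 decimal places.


original_size = n_symbols * orig_bits = 6872 * 32 = 219904 bits
compressed_size = n_symbols * avg_code_len = 6872 * 3.51 = 24120.72 bits
ratio = original_size / compressed_size = 219904 / 24120.72 = 9.1168

Compression ratio = 9.1168


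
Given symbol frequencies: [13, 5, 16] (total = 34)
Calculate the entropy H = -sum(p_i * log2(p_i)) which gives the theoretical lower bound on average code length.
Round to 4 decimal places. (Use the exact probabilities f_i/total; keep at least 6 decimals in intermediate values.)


Per-symbol terms -p_i * log2(p_i) with p_i = f_i/34:
  p = 13/34 = 0.382353: log2(p) = -1.387023, -p*log2(p) = 0.530332
  p = 5/34 = 0.147059: log2(p) = -2.765535, -p*log2(p) = 0.406696
  p = 16/34 = 0.470588: log2(p) = -1.087463, -p*log2(p) = 0.511747
H = 0.530332 + 0.406696 + 0.511747 = 1.448775

H = 1.4488 bits/symbol


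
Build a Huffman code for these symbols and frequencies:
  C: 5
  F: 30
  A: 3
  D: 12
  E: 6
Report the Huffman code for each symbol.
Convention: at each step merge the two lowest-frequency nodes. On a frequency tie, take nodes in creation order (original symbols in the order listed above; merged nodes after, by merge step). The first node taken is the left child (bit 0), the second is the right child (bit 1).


Huffman tree construction:
Step 1: Merge A(3) + C(5) = 8
Step 2: Merge E(6) + (A+C)(8) = 14
Step 3: Merge D(12) + (E+(A+C))(14) = 26
Step 4: Merge (D+(E+(A+C)))(26) + F(30) = 56
Read each symbol's code off the tree from the root (left child = 0, right child = 1).

Codes:
  C: 0111 (length 4)
  F: 1 (length 1)
  A: 0110 (length 4)
  D: 00 (length 2)
  E: 010 (length 3)
Average code length: 104/56 = 1.8571 bits/symbol


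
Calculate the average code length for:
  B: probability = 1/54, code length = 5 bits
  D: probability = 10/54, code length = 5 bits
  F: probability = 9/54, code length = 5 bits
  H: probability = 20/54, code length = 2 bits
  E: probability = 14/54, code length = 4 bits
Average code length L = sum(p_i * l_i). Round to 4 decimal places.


Weighted contributions p_i * l_i:
  B: (1/54) * 5 = 5/54
  D: (10/54) * 5 = 50/54
  F: (9/54) * 5 = 45/54
  H: (20/54) * 2 = 40/54
  E: (14/54) * 4 = 56/54
Sum = (5 + 50 + 45 + 40 + 56)/54 = 196/54

L = 196/54 = 3.6296 bits/symbol


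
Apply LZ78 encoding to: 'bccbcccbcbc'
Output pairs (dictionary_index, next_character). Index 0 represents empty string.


LZ78 encoding steps:
Dictionary: {0: ''}
Step 1: w='' (idx 0), next='b' -> output (0, 'b'), add 'b' as idx 1
Step 2: w='' (idx 0), next='c' -> output (0, 'c'), add 'c' as idx 2
Step 3: w='c' (idx 2), next='b' -> output (2, 'b'), add 'cb' as idx 3
Step 4: w='c' (idx 2), next='c' -> output (2, 'c'), add 'cc' as idx 4
Step 5: w='cb' (idx 3), next='c' -> output (3, 'c'), add 'cbc' as idx 5
Step 6: w='b' (idx 1), next='c' -> output (1, 'c'), add 'bc' as idx 6


Encoded: [(0, 'b'), (0, 'c'), (2, 'b'), (2, 'c'), (3, 'c'), (1, 'c')]


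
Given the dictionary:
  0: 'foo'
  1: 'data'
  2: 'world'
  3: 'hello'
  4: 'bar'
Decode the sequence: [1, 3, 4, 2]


Look up each index in the dictionary:
  1 -> 'data'
  3 -> 'hello'
  4 -> 'bar'
  2 -> 'world'

Decoded: "data hello bar world"


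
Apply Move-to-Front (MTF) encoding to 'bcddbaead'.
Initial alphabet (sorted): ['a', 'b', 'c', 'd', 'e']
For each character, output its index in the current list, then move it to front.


MTF encoding:
'b': index 1 in ['a', 'b', 'c', 'd', 'e'] -> ['b', 'a', 'c', 'd', 'e']
'c': index 2 in ['b', 'a', 'c', 'd', 'e'] -> ['c', 'b', 'a', 'd', 'e']
'd': index 3 in ['c', 'b', 'a', 'd', 'e'] -> ['d', 'c', 'b', 'a', 'e']
'd': index 0 in ['d', 'c', 'b', 'a', 'e'] -> ['d', 'c', 'b', 'a', 'e']
'b': index 2 in ['d', 'c', 'b', 'a', 'e'] -> ['b', 'd', 'c', 'a', 'e']
'a': index 3 in ['b', 'd', 'c', 'a', 'e'] -> ['a', 'b', 'd', 'c', 'e']
'e': index 4 in ['a', 'b', 'd', 'c', 'e'] -> ['e', 'a', 'b', 'd', 'c']
'a': index 1 in ['e', 'a', 'b', 'd', 'c'] -> ['a', 'e', 'b', 'd', 'c']
'd': index 3 in ['a', 'e', 'b', 'd', 'c'] -> ['d', 'a', 'e', 'b', 'c']


Output: [1, 2, 3, 0, 2, 3, 4, 1, 3]


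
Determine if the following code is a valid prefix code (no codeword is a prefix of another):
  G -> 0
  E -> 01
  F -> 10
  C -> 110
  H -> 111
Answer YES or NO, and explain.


Checking each pair (does one codeword prefix another?):
  G='0' vs E='01': prefix -- VIOLATION

NO -- this is NOT a valid prefix code. G (0) is a prefix of E (01).


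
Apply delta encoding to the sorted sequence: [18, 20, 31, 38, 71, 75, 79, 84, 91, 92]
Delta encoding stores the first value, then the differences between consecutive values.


First value: 18
Deltas:
  20 - 18 = 2
  31 - 20 = 11
  38 - 31 = 7
  71 - 38 = 33
  75 - 71 = 4
  79 - 75 = 4
  84 - 79 = 5
  91 - 84 = 7
  92 - 91 = 1


Delta encoded: [18, 2, 11, 7, 33, 4, 4, 5, 7, 1]


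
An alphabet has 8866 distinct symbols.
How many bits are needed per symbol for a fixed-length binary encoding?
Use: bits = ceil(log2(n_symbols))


log2(8866) = 13.1141
Bracket: 2^13 = 8192 < 8866 <= 2^14 = 16384
So ceil(log2(8866)) = 14

bits = ceil(log2(8866)) = ceil(13.1141) = 14 bits


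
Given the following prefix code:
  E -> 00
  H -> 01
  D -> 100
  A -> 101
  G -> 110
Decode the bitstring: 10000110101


Decoding step by step:
Bits 100 -> D
Bits 00 -> E
Bits 110 -> G
Bits 101 -> A


Decoded message: DEGA


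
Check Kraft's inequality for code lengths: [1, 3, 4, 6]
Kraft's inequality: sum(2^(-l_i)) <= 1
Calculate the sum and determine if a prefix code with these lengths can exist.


Sum = 2^(-1) + 2^(-3) + 2^(-4) + 2^(-6)
    = 0.5 + 0.125 + 0.0625 + 0.015625
    = 45/64 = 0.703125
Since 0.703125 <= 1, Kraft's inequality IS satisfied.
A prefix code with these lengths CAN exist.

Kraft sum = 0.703125. Satisfied.


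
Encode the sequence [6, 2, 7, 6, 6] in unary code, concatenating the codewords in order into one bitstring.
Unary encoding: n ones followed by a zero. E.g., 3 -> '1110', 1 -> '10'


Encode each number as n ones followed by a terminating 0:
  6 -> 1111110 (7 bits)
  2 -> 110 (3 bits)
  7 -> 11111110 (8 bits)
  6 -> 1111110 (7 bits)
  6 -> 1111110 (7 bits)
Total length = 7 + 3 + 8 + 7 + 7 = 32 bits.

Unary([6, 2, 7, 6, 6]) = 11111101101111111011111101111110 (32 bits)


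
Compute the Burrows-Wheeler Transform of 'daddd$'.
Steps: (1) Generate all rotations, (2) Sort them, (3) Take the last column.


Rotations (sorted):
  0: $daddd -> last char: d
  1: addd$d -> last char: d
  2: d$dadd -> last char: d
  3: daddd$ -> last char: $
  4: dd$dad -> last char: d
  5: ddd$da -> last char: a


BWT = ddd$da


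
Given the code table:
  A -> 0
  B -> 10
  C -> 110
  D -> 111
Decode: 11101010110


Decoding:
111 -> D
0 -> A
10 -> B
10 -> B
110 -> C


Result: DABBC


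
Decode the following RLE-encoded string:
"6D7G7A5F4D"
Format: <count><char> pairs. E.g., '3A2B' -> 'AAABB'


Expanding each <count><char> pair:
  6D -> 'DDDDDD'
  7G -> 'GGGGGGG'
  7A -> 'AAAAAAA'
  5F -> 'FFFFF'
  4D -> 'DDDD'

Decoded = DDDDDDGGGGGGGAAAAAAAFFFFFDDDD


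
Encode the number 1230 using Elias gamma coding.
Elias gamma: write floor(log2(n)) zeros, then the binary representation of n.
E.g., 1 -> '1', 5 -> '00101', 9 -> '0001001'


num_bits = floor(log2(1230)) + 1 = 11
leading_zeros = num_bits - 1 = 10
binary(1230) = 10011001110

Elias gamma(1230) = '0000000000' + '10011001110' = 000000000010011001110 (21 bits)


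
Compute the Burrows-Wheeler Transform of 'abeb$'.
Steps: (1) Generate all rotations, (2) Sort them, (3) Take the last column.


Rotations (sorted):
  0: $abeb -> last char: b
  1: abeb$ -> last char: $
  2: b$abe -> last char: e
  3: beb$a -> last char: a
  4: eb$ab -> last char: b


BWT = b$eab


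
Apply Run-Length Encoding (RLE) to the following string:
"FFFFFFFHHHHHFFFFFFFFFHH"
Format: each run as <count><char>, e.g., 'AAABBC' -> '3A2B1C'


Scanning runs left to right:
  i=0: run of 'F' x 7 -> '7F'
  i=7: run of 'H' x 5 -> '5H'
  i=12: run of 'F' x 9 -> '9F'
  i=21: run of 'H' x 2 -> '2H'

RLE = 7F5H9F2H


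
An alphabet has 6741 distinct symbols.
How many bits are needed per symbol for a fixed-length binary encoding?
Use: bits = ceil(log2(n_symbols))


log2(6741) = 12.7187
Bracket: 2^12 = 4096 < 6741 <= 2^13 = 8192
So ceil(log2(6741)) = 13

bits = ceil(log2(6741)) = ceil(12.7187) = 13 bits


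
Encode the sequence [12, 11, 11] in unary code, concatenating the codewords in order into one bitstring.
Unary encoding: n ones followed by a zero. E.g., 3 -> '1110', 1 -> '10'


Encode each number as n ones followed by a terminating 0:
  12 -> 1111111111110 (13 bits)
  11 -> 111111111110 (12 bits)
  11 -> 111111111110 (12 bits)
Total length = 13 + 12 + 12 = 37 bits.

Unary([12, 11, 11]) = 1111111111110111111111110111111111110 (37 bits)


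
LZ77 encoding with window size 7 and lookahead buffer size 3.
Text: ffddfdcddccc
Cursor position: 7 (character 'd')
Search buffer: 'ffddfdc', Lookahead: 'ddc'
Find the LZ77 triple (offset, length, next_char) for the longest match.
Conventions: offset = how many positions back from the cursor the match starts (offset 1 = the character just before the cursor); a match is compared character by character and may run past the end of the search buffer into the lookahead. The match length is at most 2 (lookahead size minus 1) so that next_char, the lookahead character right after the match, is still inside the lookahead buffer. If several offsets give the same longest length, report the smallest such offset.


Try each offset into the search buffer:
  offset=1 (pos 6, char 'c'): match length 0
  offset=2 (pos 5, char 'd'): match length 1
  offset=3 (pos 4, char 'f'): match length 0
  offset=4 (pos 3, char 'd'): match length 1
  offset=5 (pos 2, char 'd'): match length 2
  offset=6 (pos 1, char 'f'): match length 0
  offset=7 (pos 0, char 'f'): match length 0
Longest match has length 2 at offset 5.
next_char = character at position 7 + 2 = 9 -> 'c'

Best match: offset=5, length=2 (matching 'dd' starting at position 2)
LZ77 triple: (5, 2, 'c')
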